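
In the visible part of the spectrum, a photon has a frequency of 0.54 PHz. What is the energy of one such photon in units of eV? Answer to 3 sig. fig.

2.23 eV

First convert: f = 0.54 PHz = 5.4e14 Hz.
Since E = hf for a photon, E = 3.578e-19 J.
Converting to eV: E = 2.233 eV ≈ 2.23 eV.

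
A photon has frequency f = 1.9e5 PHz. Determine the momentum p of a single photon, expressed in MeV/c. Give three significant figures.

First convert: f = 1.9e5 PHz = 1.9e20 Hz.
For a photon p = hf/c, so p = 4.199e-22 kg·m/s.
Converting to MeV/c: p = 0.7858 MeV/c ≈ 0.786 MeV/c.

0.786 MeV/c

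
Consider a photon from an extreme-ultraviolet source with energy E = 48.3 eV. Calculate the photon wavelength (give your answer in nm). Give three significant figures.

25.7 nm

Convert to SI: E = 48.3 eV = 7.7385·10^-18 J.
For a photon λ = hc/E, so λ = 2.567·10^-8 m.
Converting to nm: λ = 25.67 nm ≈ 25.7 nm.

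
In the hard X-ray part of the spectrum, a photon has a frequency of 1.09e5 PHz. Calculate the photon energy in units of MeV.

0.451 MeV

(h = 6.62607015e-34 J·s, 1 eV = 1.602176634e-19 J.)
First convert: f = 1.09e5 PHz = 1.09e20 Hz.
Since E = hf for a photon, E = 7.222e-14 J.
Converting to MeV: E = 0.4508 MeV ≈ 0.451 MeV.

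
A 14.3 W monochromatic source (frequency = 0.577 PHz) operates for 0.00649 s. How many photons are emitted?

Total energy: E_total = P·t = 14.3 × 0.00649 = 0.09281 J.
Per-photon energy: E = 3.823e-19 J.
N = E_total / E_photon = 2.43e17.

2.43e17 photons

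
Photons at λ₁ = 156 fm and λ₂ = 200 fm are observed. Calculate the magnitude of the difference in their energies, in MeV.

Using E = hc/λ: E₁ = 1.273·10^-12 J, E₂ = 9.932·10^-13 J.
|ΔE| = |1.273·10^-12 − 9.932·10^-13| = 2.80·10^-13 J = 1.75 MeV.

1.75 MeV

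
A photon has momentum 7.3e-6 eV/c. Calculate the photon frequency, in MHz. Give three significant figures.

1770 MHz

Convert to SI: p = 7.3e-6 eV/c = 3.9013e-33 kg·m/s.
Since f = pc/h for a photon, f = 1.765e9 Hz.
Converting to MHz: f = 1765 MHz ≈ 1770 MHz.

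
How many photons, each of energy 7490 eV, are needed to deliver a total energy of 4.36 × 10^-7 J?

Per-photon energy: E = 1.200 × 10^-15 J (from energy = 7490 eV).
N = E_total / E_photon = 4.36 × 10^-7 J / 1.200 × 10^-15 J = 3.63 × 10^8.

3.63 × 10^8 photons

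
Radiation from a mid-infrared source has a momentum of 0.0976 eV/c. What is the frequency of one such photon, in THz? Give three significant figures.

Take h = 6.62607015 × 10^-34 J·s, c = 2.99792458 × 10^8 m/s, 1 eV = 1.602176634 × 10^-19 J.
In SI units: p = 0.0976 eV/c = 5.2160 × 10^-29 kg·m/s.
For a photon f = pc/h, so f = 2.360 × 10^13 Hz.
Converting to THz: f = 23.60 THz ≈ 23.6 THz.

23.6 THz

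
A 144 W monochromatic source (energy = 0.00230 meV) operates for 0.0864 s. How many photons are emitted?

3.38e25 photons

Total energy: E_total = P·t = 144 × 0.0864 = 12.44 J.
Per-photon energy: E = 3.685e-25 J.
N = E_total / E_photon = 3.38e25.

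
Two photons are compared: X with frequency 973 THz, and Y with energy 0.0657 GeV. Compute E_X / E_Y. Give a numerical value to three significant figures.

6.12 × 10^-8

E_X = 6.447 × 10^-19 J (from frequency = 973 THz, via E = hf).
E_Y = 1.053 × 10^-11 J (from energy = 0.0657 GeV, via E given directly).
Ratio = 6.447 × 10^-19 / 1.053 × 10^-11 = 6.12 × 10^-8.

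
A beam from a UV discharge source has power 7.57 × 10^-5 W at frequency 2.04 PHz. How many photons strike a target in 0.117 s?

6.55 × 10^12 photons

Total energy: E_total = P·t = 7.57 × 10^-5 × 0.117 = 8.857 × 10^-6 J.
Per-photon energy: E = 1.352 × 10^-18 J.
N = E_total / E_photon = 6.55 × 10^12.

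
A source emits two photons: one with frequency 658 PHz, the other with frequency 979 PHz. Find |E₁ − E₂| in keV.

Using E = hf: E₁ = 4.360 × 10^-16 J, E₂ = 6.487 × 10^-16 J.
|ΔE| = |4.360 × 10^-16 − 6.487 × 10^-16| = 2.13 × 10^-16 J = 1.33 keV.

1.33 keV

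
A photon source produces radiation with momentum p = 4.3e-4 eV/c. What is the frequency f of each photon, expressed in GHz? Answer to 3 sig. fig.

First convert: p = 4.3e-4 eV/c = 2.2980e-31 kg·m/s.
Apply f = pc/h: f = 1.040e11 Hz.
Converting to GHz: f = 104.0 GHz ≈ 104 GHz.

104 GHz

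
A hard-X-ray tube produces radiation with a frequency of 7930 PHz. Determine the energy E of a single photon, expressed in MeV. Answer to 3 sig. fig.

0.0328 MeV

Take h = 6.62607015 × 10^-34 J·s, 1 eV = 1.602176634 × 10^-19 J.
In SI units: f = 7930 PHz = 7.93 × 10^18 Hz.
The photon relation is E = hf, giving E = 5.254 × 10^-15 J.
Converting to MeV: E = 0.03280 MeV ≈ 0.0328 MeV.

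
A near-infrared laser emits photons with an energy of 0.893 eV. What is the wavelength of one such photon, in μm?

Use h = 6.62607015 × 10^-34 J·s, c = 2.99792458 × 10^8 m/s, 1 eV = 1.602176634 × 10^-19 J.
Convert to SI: E = 0.893 eV = 1.4307 × 10^-19 J.
Apply λ = hc/E: λ = 1.388 × 10^-6 m.
Converting to μm: λ = 1.388 μm ≈ 1.39 μm.

1.39 μm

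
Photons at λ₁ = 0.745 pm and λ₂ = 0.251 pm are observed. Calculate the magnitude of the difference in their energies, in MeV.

3.28 MeV

Using E = hc/λ: E₁ = 2.666 × 10^-13 J, E₂ = 7.914 × 10^-13 J.
|ΔE| = |2.666 × 10^-13 − 7.914 × 10^-13| = 5.25 × 10^-13 J = 3.28 MeV.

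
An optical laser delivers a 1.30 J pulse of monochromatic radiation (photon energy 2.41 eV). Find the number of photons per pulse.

Per-photon energy: E = 3.861 × 10^-19 J (from energy = 2.41 eV).
N = E_total / E_photon = 1.30 J / 3.861 × 10^-19 J = 3.37 × 10^18.

3.37 × 10^18 photons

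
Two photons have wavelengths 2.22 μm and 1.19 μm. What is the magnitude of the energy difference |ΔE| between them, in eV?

0.483 eV

Using E = hc/λ: E₁ = 8.948 × 10^-20 J, E₂ = 1.669 × 10^-19 J.
|ΔE| = |8.948 × 10^-20 − 1.669 × 10^-19| = 7.74 × 10^-20 J = 0.483 eV.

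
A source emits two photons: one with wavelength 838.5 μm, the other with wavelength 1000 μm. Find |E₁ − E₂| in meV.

0.239 meV

Using E = hc/λ: E₁ = 2.3690e-22 J, E₂ = 1.9864e-22 J.
|ΔE| = |2.3690e-22 − 1.9864e-22| = 3.83e-23 J = 0.239 meV.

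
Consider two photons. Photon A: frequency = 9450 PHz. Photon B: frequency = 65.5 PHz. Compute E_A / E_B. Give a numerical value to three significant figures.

E_A = 6.262e-15 J (from frequency = 9450 PHz, via E = hf).
E_B = 4.340e-17 J (from frequency = 65.5 PHz, via E = hf).
Ratio = 6.262e-15 / 4.340e-17 = 144.

144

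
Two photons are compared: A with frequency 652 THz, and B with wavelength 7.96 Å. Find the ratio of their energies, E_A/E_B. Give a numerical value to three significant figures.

1.73 × 10^-3

E_A = 4.320 × 10^-19 J (from frequency = 652 THz, via E = hf).
E_B = 2.496 × 10^-16 J (from wavelength = 7.96 Å, via E = hc/λ).
Ratio = 4.320 × 10^-19 / 2.496 × 10^-16 = 1.73 × 10^-3.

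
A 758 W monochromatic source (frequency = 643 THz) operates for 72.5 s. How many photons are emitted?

1.29 × 10^23 photons

Total energy: E_total = P·t = 758 × 72.5 = 54960 J.
Per-photon energy: E = 4.261 × 10^-19 J.
N = E_total / E_photon = 1.29 × 10^23.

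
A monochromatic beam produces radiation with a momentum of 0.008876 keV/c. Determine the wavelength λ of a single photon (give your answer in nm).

140 nm

(h = 6.62607015e-34 J·s, c = 2.99792458e8 m/s, 1 eV = 1.602176634e-19 J.)
In SI units: p = 0.008876 keV/c = 4.7436e-27 kg·m/s.
Apply λ = h/p: λ = 1.397e-7 m.
Converting to nm: λ = 139.7 nm ≈ 140 nm.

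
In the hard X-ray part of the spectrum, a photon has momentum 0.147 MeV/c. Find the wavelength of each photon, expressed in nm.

First convert: p = 0.147 MeV/c = 7.8561 × 10^-23 kg·m/s.
The photon relation is λ = h/p, giving λ = 8.434 × 10^-12 m.
Converting to nm: λ = 0.008434 nm ≈ 8.43 × 10^-3 nm.

8.43 × 10^-3 nm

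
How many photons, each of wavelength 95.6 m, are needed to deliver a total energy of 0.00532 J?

Per-photon energy: E = 2.078e-27 J (from wavelength = 95.6 m).
N = E_total / E_photon = 0.00532 J / 2.078e-27 J = 2.56e24.

2.56e24 photons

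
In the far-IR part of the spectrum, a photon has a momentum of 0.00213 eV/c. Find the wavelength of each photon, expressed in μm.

582 μm

(h = 6.62607015 × 10^-34 J·s, c = 2.99792458 × 10^8 m/s, 1 eV = 1.602176634 × 10^-19 J.)
Convert to SI: p = 0.00213 eV/c = 1.1383 × 10^-30 kg·m/s.
Since λ = h/p for a photon, λ = 5.821 × 10^-4 m.
Converting to μm: λ = 582.1 μm ≈ 582 μm.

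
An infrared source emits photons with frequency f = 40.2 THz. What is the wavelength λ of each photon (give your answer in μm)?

7.46 μm

Convert to SI: f = 40.2 THz = 4.02e13 Hz.
Since λ = c/f for a photon, λ = 7.458e-6 m.
Converting to μm: λ = 7.458 μm ≈ 7.46 μm.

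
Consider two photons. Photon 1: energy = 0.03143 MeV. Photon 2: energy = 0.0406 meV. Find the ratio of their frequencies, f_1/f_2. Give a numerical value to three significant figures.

7.74e8

f_1 = 7.600e18 Hz (from energy = 0.03143 MeV, via f = E/h).
f_2 = 9.817e9 Hz (from energy = 0.0406 meV, via f = E/h).
Ratio = 7.600e18 / 9.817e9 = 7.74e8.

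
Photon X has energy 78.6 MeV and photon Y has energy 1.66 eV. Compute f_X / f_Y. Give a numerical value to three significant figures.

f_X = 1.901e22 Hz (from energy = 78.6 MeV, via f = E/h).
f_Y = 4.014e14 Hz (from energy = 1.66 eV, via f = E/h).
Ratio = 1.901e22 / 4.014e14 = 4.73e7.

4.73e7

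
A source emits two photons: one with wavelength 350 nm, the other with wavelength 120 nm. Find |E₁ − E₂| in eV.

6.79 eV

Using E = hc/λ: E₁ = 5.676 × 10^-19 J, E₂ = 1.655 × 10^-18 J.
|ΔE| = |5.676 × 10^-19 − 1.655 × 10^-18| = 1.09 × 10^-18 J = 6.79 eV.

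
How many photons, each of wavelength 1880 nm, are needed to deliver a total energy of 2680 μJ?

Per-photon energy: E = 1.057e-19 J (from wavelength = 1880 nm).
N = E_total / E_photon = 0.00268 J / 1.057e-19 J = 2.54e16.

2.54e16 photons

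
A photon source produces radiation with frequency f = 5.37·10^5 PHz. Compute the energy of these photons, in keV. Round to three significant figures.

2220 keV

Use h = 6.62607015·10^-34 J·s, 1 eV = 1.602176634·10^-19 J.
Convert to SI: f = 5.37·10^5 PHz = 5.37·10^20 Hz.
The photon relation is E = hf, giving E = 3.558·10^-13 J.
Converting to keV: E = 2221 keV ≈ 2220 keV.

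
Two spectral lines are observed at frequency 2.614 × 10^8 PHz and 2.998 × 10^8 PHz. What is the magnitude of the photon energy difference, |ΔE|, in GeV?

Using E = hf: E₁ = 1.7321 × 10^-10 J, E₂ = 1.9865 × 10^-10 J.
|ΔE| = |1.7321 × 10^-10 − 1.9865 × 10^-10| = 2.54 × 10^-11 J = 0.159 GeV.

0.159 GeV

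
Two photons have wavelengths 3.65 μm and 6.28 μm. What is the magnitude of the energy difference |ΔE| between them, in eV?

0.142 eV

Using E = hc/λ: E₁ = 5.442 × 10^-20 J, E₂ = 3.163 × 10^-20 J.
|ΔE| = |5.442 × 10^-20 − 3.163 × 10^-20| = 2.28 × 10^-20 J = 0.142 eV.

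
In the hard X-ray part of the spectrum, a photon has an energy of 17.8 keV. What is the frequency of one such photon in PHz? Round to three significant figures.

Convert to SI: E = 17.8 keV = 2.8519 × 10^-15 J.
Since f = E/h for a photon, f = 4.304 × 10^18 Hz.
Converting to PHz: f = 4304 PHz ≈ 4300 PHz.

4300 PHz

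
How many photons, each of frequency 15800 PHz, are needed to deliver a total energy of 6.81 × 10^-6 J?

Per-photon energy: E = 1.047 × 10^-14 J (from frequency = 15800 PHz).
N = E_total / E_photon = 6.81 × 10^-6 J / 1.047 × 10^-14 J = 6.50 × 10^8.

6.50 × 10^8 photons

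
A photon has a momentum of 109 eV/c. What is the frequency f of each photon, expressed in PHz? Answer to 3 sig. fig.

Convert to SI: p = 109 eV/c = 5.8253 × 10^-26 kg·m/s.
For a photon f = pc/h, so f = 2.636 × 10^16 Hz.
Converting to PHz: f = 26.36 PHz ≈ 26.4 PHz.

26.4 PHz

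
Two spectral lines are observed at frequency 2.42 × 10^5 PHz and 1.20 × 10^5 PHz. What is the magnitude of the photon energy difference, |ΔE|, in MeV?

0.505 MeV

Using E = hf: E₁ = 1.604 × 10^-13 J, E₂ = 7.951 × 10^-14 J.
|ΔE| = |1.604 × 10^-13 − 7.951 × 10^-14| = 8.08 × 10^-14 J = 0.505 MeV.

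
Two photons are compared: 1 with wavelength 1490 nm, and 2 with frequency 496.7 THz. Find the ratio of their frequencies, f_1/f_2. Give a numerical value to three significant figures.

f_1 = 2.012·10^14 Hz (from wavelength = 1490 nm, via f = c/λ).
f_2 = 4.967·10^14 Hz (from frequency = 496.7 THz, via f given directly).
Ratio = 2.012·10^14 / 4.967·10^14 = 0.405.

0.405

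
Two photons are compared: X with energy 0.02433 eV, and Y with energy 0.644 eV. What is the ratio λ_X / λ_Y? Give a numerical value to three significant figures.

λ_X = 5.096 × 10^-5 m (from energy = 0.02433 eV, via λ = hc/E).
λ_Y = 1.925 × 10^-6 m (from energy = 0.644 eV, via λ = hc/E).
Ratio = 5.096 × 10^-5 / 1.925 × 10^-6 = 26.5.

26.5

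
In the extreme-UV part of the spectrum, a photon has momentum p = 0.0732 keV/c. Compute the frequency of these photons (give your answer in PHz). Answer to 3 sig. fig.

17.7 PHz

(h = 6.62607015e-34 J·s, c = 2.99792458e8 m/s, 1 eV = 1.602176634e-19 J.)
Convert to SI: p = 0.0732 keV/c = 3.9120e-26 kg·m/s.
The photon relation is f = pc/h, giving f = 1.770e16 Hz.
Converting to PHz: f = 17.70 PHz ≈ 17.7 PHz.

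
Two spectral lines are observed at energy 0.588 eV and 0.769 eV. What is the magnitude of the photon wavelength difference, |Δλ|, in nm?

496 nm

Using λ = hc/E: λ₁ = 2.109 × 10^-6 m, λ₂ = 1.612 × 10^-6 m.
|Δλ| = |2.109 × 10^-6 − 1.612 × 10^-6| = 4.96 × 10^-7 m = 496 nm.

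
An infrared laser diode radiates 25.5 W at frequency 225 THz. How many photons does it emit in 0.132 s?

2.26 × 10^19 photons

Total energy: E_total = P·t = 25.5 × 0.132 = 3.366 J.
Per-photon energy: E = 1.491 × 10^-19 J.
N = E_total / E_photon = 2.26 × 10^19.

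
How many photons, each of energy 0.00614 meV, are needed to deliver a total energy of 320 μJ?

3.25·10^20 photons

Per-photon energy: E = 9.837·10^-25 J (from energy = 0.00614 meV).
N = E_total / E_photon = 3.20·10^-4 J / 9.837·10^-25 J = 3.25·10^20.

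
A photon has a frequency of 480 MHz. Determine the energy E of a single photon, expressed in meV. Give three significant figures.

Convert to SI: f = 480 MHz = 4.8·10^8 Hz.
Since E = hf for a photon, E = 3.181·10^-25 J.
Converting to meV: E = 0.001985 meV ≈ 1.99·10^-3 meV.

1.99·10^-3 meV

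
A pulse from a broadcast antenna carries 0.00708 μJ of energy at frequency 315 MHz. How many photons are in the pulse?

3.39 × 10^16 photons

Per-photon energy: E = 2.087 × 10^-25 J (from frequency = 315 MHz).
N = E_total / E_photon = 7.08 × 10^-9 J / 2.087 × 10^-25 J = 3.39 × 10^16.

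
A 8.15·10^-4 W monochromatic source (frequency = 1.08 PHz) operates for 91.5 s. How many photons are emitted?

Total energy: E_total = P·t = 8.15·10^-4 × 91.5 = 0.07457 J.
Per-photon energy: E = 7.156·10^-19 J.
N = E_total / E_photon = 1.04·10^17.

1.04·10^17 photons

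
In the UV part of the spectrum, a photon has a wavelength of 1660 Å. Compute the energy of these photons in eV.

Convert to SI: λ = 1660 Å = 1.66 × 10^-7 m.
Apply E = hc/λ: E = 1.197 × 10^-18 J.
Converting to eV: E = 7.469 eV ≈ 7.47 eV.

7.47 eV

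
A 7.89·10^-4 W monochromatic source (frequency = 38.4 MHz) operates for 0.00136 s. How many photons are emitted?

Total energy: E_total = P·t = 7.89·10^-4 × 0.00136 = 1.073·10^-6 J.
Per-photon energy: E = 2.544·10^-26 J.
N = E_total / E_photon = 4.22·10^19.

4.22·10^19 photons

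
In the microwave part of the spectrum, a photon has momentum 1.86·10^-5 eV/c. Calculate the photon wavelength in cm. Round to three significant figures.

Convert to SI: p = 1.86·10^-5 eV/c = 9.9404·10^-33 kg·m/s.
Since λ = h/p for a photon, λ = 0.06666 m.
Converting to cm: λ = 6.666 cm ≈ 6.67 cm.

6.67 cm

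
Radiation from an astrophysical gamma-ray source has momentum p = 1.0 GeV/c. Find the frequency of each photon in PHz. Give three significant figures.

2.42 × 10^8 PHz

(h = 6.62607015 × 10^-34 J·s, c = 2.99792458 × 10^8 m/s, 1 eV = 1.602176634 × 10^-19 J.)
In SI units: p = 1.0 GeV/c = 5.3443 × 10^-19 kg·m/s.
Since f = pc/h for a photon, f = 2.418 × 10^23 Hz.
Converting to PHz: f = 2.418 × 10^8 PHz ≈ 2.42 × 10^8 PHz.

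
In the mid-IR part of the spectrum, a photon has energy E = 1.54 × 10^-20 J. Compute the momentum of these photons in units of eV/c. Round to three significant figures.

The photon relation is p = E/c, giving p = 5.137 × 10^-29 kg·m/s.
Converting to eV/c: p = 0.09612 eV/c ≈ 0.0961 eV/c.

0.0961 eV/c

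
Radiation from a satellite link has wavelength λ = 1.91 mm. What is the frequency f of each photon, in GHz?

157 GHz

Take c = 2.99792458e8 m/s.
In SI units: λ = 1.91 mm = 0.00191 m.
Since f = c/λ for a photon, f = 1.570e11 Hz.
Converting to GHz: f = 157.0 GHz ≈ 157 GHz.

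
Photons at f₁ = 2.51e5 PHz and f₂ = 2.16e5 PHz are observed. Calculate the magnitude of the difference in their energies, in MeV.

Using E = hf: E₁ = 1.663e-13 J, E₂ = 1.431e-13 J.
|ΔE| = |1.663e-13 − 1.431e-13| = 2.32e-14 J = 0.145 MeV.

0.145 MeV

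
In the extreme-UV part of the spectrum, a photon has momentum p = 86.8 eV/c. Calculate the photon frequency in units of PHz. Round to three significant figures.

21.0 PHz

Convert to SI: p = 86.8 eV/c = 4.6388 × 10^-26 kg·m/s.
Since f = pc/h for a photon, f = 2.099 × 10^16 Hz.
Converting to PHz: f = 20.99 PHz ≈ 21.0 PHz.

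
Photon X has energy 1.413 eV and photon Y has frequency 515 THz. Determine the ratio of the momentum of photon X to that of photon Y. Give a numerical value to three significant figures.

0.663

p_X = 7.551e-28 kg·m/s (from energy = 1.413 eV, via p = E/c).
p_Y = 1.138e-27 kg·m/s (from frequency = 515 THz, via p = hf/c).
Ratio = 7.551e-28 / 1.138e-27 = 0.663.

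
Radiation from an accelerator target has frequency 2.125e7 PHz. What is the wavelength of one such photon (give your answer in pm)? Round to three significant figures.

Take c = 2.99792458e8 m/s.
Convert to SI: f = 2.125e7 PHz = 2.125e22 Hz.
For a photon λ = c/f, so λ = 1.411e-14 m.
Converting to pm: λ = 0.01411 pm ≈ 0.0141 pm.

0.0141 pm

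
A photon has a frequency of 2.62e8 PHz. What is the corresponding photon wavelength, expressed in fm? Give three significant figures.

Convert to SI: f = 2.62e8 PHz = 2.62e23 Hz.
Apply λ = c/f: λ = 1.144e-15 m.
Converting to fm: λ = 1.144 fm ≈ 1.14 fm.

1.14 fm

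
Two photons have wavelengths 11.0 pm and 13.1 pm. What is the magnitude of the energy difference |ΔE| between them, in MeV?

0.0181 MeV

Using E = hc/λ: E₁ = 1.806e-14 J, E₂ = 1.516e-14 J.
|ΔE| = |1.806e-14 − 1.516e-14| = 2.89e-15 J = 0.0181 MeV.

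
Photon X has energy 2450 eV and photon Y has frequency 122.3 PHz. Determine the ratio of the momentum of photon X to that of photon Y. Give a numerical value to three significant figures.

p_X = 1.309 × 10^-24 kg·m/s (from energy = 2450 eV, via p = E/c).
p_Y = 2.703 × 10^-25 kg·m/s (from frequency = 122.3 PHz, via p = hf/c).
Ratio = 1.309 × 10^-24 / 2.703 × 10^-25 = 4.84.

4.84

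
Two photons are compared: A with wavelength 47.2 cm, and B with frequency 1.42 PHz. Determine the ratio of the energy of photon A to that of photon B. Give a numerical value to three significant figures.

4.47e-7

E_A = 4.209e-25 J (from wavelength = 47.2 cm, via E = hc/λ).
E_B = 9.409e-19 J (from frequency = 1.42 PHz, via E = hf).
Ratio = 4.209e-25 / 9.409e-19 = 4.47e-7.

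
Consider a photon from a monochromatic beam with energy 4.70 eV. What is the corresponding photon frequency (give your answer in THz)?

1140 THz

Take h = 6.62607015e-34 J·s, 1 eV = 1.602176634e-19 J.
First convert: E = 4.70 eV = 7.5302e-19 J.
Apply f = E/h: f = 1.136e15 Hz.
Converting to THz: f = 1136 THz ≈ 1140 THz.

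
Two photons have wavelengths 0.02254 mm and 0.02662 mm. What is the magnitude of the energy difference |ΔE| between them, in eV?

Using E = hc/λ: E₁ = 8.8130e-21 J, E₂ = 7.4622e-21 J.
|ΔE| = |8.8130e-21 − 7.4622e-21| = 1.35e-21 J = 8.43e-3 eV.

8.43e-3 eV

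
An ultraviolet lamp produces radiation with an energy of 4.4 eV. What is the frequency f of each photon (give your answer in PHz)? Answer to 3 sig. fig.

1.06 PHz

Convert to SI: E = 4.4 eV = 7.0496 × 10^-19 J.
The photon relation is f = E/h, giving f = 1.064 × 10^15 Hz.
Converting to PHz: f = 1.064 PHz ≈ 1.06 PHz.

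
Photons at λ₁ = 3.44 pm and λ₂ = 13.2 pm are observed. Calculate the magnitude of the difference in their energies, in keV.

Using E = hc/λ: E₁ = 5.775·10^-14 J, E₂ = 1.505·10^-14 J.
|ΔE| = |5.775·10^-14 − 1.505·10^-14| = 4.27·10^-14 J = 266 keV.

266 keV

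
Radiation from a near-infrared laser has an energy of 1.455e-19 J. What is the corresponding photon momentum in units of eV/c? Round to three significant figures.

(c = 2.99792458e8 m/s, 1 eV = 1.602176634e-19 J.)
Since p = E/c for a photon, p = 4.853e-28 kg·m/s.
Converting to eV/c: p = 0.9081 eV/c ≈ 0.908 eV/c.

0.908 eV/c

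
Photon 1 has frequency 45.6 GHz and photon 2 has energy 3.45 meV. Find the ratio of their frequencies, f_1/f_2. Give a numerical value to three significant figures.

f_1 = 4.560 × 10^10 Hz (from frequency = 45.6 GHz, via f given directly).
f_2 = 8.342 × 10^11 Hz (from energy = 3.45 meV, via f = E/h).
Ratio = 4.560 × 10^10 / 8.342 × 10^11 = 0.0547.

0.0547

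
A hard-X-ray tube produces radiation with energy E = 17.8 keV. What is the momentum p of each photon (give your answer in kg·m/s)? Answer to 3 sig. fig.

First convert: E = 17.8 keV = 2.8519e-15 J.
The photon relation is p = E/c, giving p = 9.513e-24 kg·m/s.
So p ≈ 9.51e-24 kg·m/s.

9.51e-24 kg·m/s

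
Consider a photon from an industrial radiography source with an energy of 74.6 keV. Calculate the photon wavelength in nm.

0.0166 nm

Convert to SI: E = 74.6 keV = 1.1952e-14 J.
Apply λ = hc/E: λ = 1.662e-11 m.
Converting to nm: λ = 0.01662 nm ≈ 0.0166 nm.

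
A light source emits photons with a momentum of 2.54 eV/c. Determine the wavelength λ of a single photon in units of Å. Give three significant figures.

In SI units: p = 2.54 eV/c = 1.3574 × 10^-27 kg·m/s.
For a photon λ = h/p, so λ = 4.881 × 10^-7 m.
Converting to Å: λ = 4881 Å ≈ 4880 Å.

4880 Å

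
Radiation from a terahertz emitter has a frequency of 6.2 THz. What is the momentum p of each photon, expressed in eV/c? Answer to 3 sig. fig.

0.0256 eV/c

First convert: f = 6.2 THz = 6.2 × 10^12 Hz.
For a photon p = hf/c, so p = 1.370 × 10^-29 kg·m/s.
Converting to eV/c: p = 0.02564 eV/c ≈ 0.0256 eV/c.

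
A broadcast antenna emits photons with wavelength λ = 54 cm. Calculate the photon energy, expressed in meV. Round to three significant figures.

In SI units: λ = 54 cm = 0.54 m.
Apply E = hc/λ: E = 3.679·10^-25 J.
Converting to meV: E = 0.002296 meV ≈ 2.30·10^-3 meV.

2.30·10^-3 meV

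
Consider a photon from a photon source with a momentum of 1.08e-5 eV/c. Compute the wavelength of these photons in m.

In SI units: p = 1.08e-5 eV/c = 5.7718e-33 kg·m/s.
Apply λ = h/p: λ = 0.1148 m.
So λ ≈ 0.115 m.

0.115 m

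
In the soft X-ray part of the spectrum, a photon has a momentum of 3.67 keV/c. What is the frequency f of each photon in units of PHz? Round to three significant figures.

First convert: p = 3.67 keV/c = 1.9614 × 10^-24 kg·m/s.
The photon relation is f = pc/h, giving f = 8.874 × 10^17 Hz.
Converting to PHz: f = 887.4 PHz ≈ 887 PHz.

887 PHz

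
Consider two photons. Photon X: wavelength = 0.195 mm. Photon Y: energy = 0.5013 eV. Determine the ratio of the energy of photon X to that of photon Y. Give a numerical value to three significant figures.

E_X = 1.019 × 10^-21 J (from wavelength = 0.195 mm, via E = hc/λ).
E_Y = 8.032 × 10^-20 J (from energy = 0.5013 eV, via E given directly).
Ratio = 1.019 × 10^-21 / 8.032 × 10^-20 = 0.0127.

0.0127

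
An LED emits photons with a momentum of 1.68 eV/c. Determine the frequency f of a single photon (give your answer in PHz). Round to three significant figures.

0.406 PHz

In SI units: p = 1.68 eV/c = 8.9784 × 10^-28 kg·m/s.
The photon relation is f = pc/h, giving f = 4.062 × 10^14 Hz.
Converting to PHz: f = 0.4062 PHz ≈ 0.406 PHz.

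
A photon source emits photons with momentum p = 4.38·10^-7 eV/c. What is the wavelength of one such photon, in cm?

Take h = 6.62607015·10^-34 J·s, c = 2.99792458·10^8 m/s, 1 eV = 1.602176634·10^-19 J.
In SI units: p = 4.38·10^-7 eV/c = 2.3408·10^-34 kg·m/s.
Since λ = h/p for a photon, λ = 2.831 m.
Converting to cm: λ = 283.1 cm ≈ 283 cm.

283 cm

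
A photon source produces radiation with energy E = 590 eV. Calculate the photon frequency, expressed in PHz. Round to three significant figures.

Take h = 6.62607015e-34 J·s, 1 eV = 1.602176634e-19 J.
First convert: E = 590 eV = 9.4528e-17 J.
The photon relation is f = E/h, giving f = 1.427e17 Hz.
Converting to PHz: f = 142.7 PHz ≈ 143 PHz.

143 PHz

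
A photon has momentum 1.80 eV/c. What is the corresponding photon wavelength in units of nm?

Convert to SI: p = 1.80 eV/c = 9.6197e-28 kg·m/s.
The photon relation is λ = h/p, giving λ = 6.888e-7 m.
Converting to nm: λ = 688.8 nm ≈ 689 nm.

689 nm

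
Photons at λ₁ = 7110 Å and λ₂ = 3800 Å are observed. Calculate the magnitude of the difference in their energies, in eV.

Using E = hc/λ: E₁ = 2.794e-19 J, E₂ = 5.227e-19 J.
|ΔE| = |2.794e-19 − 5.227e-19| = 2.43e-19 J = 1.52 eV.

1.52 eV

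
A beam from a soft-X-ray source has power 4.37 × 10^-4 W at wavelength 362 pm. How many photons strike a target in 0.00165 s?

1.31 × 10^9 photons

Total energy: E_total = P·t = 4.37 × 10^-4 × 0.00165 = 7.210 × 10^-7 J.
Per-photon energy: E = 5.487 × 10^-16 J.
N = E_total / E_photon = 1.31 × 10^9.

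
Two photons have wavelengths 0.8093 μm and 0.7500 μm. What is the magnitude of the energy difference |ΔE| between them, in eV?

0.121 eV

Using E = hc/λ: E₁ = 2.4545e-19 J, E₂ = 2.6486e-19 J.
|ΔE| = |2.4545e-19 − 2.6486e-19| = 1.94e-20 J = 0.121 eV.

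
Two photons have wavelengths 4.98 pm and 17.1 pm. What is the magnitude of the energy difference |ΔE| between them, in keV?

176 keV

Using E = hc/λ: E₁ = 3.989e-14 J, E₂ = 1.162e-14 J.
|ΔE| = |3.989e-14 − 1.162e-14| = 2.83e-14 J = 176 keV.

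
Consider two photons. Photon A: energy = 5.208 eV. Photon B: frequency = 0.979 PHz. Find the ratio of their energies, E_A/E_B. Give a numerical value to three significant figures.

E_A = 8.344 × 10^-19 J (from energy = 5.208 eV, via E given directly).
E_B = 6.487 × 10^-19 J (from frequency = 0.979 PHz, via E = hf).
Ratio = 8.344 × 10^-19 / 6.487 × 10^-19 = 1.29.

1.29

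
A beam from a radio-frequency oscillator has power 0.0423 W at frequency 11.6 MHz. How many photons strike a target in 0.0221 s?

Total energy: E_total = P·t = 0.0423 × 0.0221 = 9.348 × 10^-4 J.
Per-photon energy: E = 7.686 × 10^-27 J.
N = E_total / E_photon = 1.22 × 10^23.

1.22 × 10^23 photons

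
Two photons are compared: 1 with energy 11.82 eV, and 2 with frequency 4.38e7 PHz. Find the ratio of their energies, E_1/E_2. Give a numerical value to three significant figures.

E_1 = 1.894e-18 J (from energy = 11.82 eV, via E given directly).
E_2 = 2.902e-11 J (from frequency = 4.38e7 PHz, via E = hf).
Ratio = 1.894e-18 / 2.902e-11 = 6.53e-8.

6.53e-8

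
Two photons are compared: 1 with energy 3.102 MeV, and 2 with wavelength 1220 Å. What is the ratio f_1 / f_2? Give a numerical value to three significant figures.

3.05e5

f_1 = 7.501e20 Hz (from energy = 3.102 MeV, via f = E/h).
f_2 = 2.457e15 Hz (from wavelength = 1220 Å, via f = c/λ).
Ratio = 7.501e20 / 2.457e15 = 3.05e5.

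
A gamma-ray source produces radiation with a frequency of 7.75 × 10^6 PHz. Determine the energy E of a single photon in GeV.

Use h = 6.62607015 × 10^-34 J·s, 1 eV = 1.602176634 × 10^-19 J.
First convert: f = 7.75 × 10^6 PHz = 7.75 × 10^21 Hz.
For a photon E = hf, so E = 5.135 × 10^-12 J.
Converting to GeV: E = 0.03205 GeV ≈ 0.0321 GeV.

0.0321 GeV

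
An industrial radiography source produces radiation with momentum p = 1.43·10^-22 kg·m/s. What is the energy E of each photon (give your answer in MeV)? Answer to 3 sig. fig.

0.268 MeV

Take c = 2.99792458·10^8 m/s, 1 eV = 1.602176634·10^-19 J.
Apply E = pc: E = 4.287·10^-14 J.
Converting to MeV: E = 0.2676 MeV ≈ 0.268 MeV.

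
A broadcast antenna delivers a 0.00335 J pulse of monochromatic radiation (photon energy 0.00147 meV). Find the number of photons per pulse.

Per-photon energy: E = 2.355e-25 J (from energy = 0.00147 meV).
N = E_total / E_photon = 0.00335 J / 2.355e-25 J = 1.42e22.

1.42e22 photons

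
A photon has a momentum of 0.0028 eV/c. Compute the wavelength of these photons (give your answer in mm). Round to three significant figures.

0.443 mm

Use h = 6.62607015e-34 J·s, c = 2.99792458e8 m/s, 1 eV = 1.602176634e-19 J.
First convert: p = 0.0028 eV/c = 1.4964e-30 kg·m/s.
Apply λ = h/p: λ = 4.428e-4 m.
Converting to mm: λ = 0.4428 mm ≈ 0.443 mm.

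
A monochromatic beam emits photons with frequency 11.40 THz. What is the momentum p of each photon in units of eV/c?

0.0471 eV/c

Convert to SI: f = 11.40 THz = 1.140e13 Hz.
The photon relation is p = hf/c, giving p = 2.520e-29 kg·m/s.
Converting to eV/c: p = 0.04715 eV/c ≈ 0.0471 eV/c.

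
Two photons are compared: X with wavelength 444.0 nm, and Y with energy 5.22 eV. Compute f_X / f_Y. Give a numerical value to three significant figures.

0.535

f_X = 6.752e14 Hz (from wavelength = 444.0 nm, via f = c/λ).
f_Y = 1.262e15 Hz (from energy = 5.22 eV, via f = E/h).
Ratio = 6.752e14 / 1.262e15 = 0.535.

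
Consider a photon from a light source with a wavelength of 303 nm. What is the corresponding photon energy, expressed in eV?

(h = 6.62607015 × 10^-34 J·s, c = 2.99792458 × 10^8 m/s, 1 eV = 1.602176634 × 10^-19 J.)
First convert: λ = 303 nm = 3.03 × 10^-7 m.
Since E = hc/λ for a photon, E = 6.556 × 10^-19 J.
Converting to eV: E = 4.092 eV ≈ 4.09 eV.

4.09 eV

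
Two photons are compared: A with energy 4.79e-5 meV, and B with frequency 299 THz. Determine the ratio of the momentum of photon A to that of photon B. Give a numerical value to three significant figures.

p_A = 2.560e-35 kg·m/s (from energy = 4.79e-5 meV, via p = E/c).
p_B = 6.609e-28 kg·m/s (from frequency = 299 THz, via p = hf/c).
Ratio = 2.560e-35 / 6.609e-28 = 3.87e-8.

3.87e-8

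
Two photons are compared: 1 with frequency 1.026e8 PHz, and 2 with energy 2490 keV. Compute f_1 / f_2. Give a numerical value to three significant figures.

170

f_1 = 1.026e23 Hz (from frequency = 1.026e8 PHz, via f given directly).
f_2 = 6.021e20 Hz (from energy = 2490 keV, via f = E/h).
Ratio = 1.026e23 / 6.021e20 = 170.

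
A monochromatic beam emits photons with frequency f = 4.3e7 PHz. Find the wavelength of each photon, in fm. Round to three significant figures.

Use c = 2.99792458e8 m/s.
Convert to SI: f = 4.3e7 PHz = 4.3e22 Hz.
Apply λ = c/f: λ = 6.972e-15 m.
Converting to fm: λ = 6.972 fm ≈ 6.97 fm.

6.97 fm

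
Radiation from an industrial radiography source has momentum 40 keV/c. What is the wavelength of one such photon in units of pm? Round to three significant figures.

31.0 pm

(h = 6.62607015e-34 J·s, c = 2.99792458e8 m/s, 1 eV = 1.602176634e-19 J.)
In SI units: p = 40 keV/c = 2.1377e-23 kg·m/s.
Apply λ = h/p: λ = 3.100e-11 m.
Converting to pm: λ = 31.00 pm ≈ 31.0 pm.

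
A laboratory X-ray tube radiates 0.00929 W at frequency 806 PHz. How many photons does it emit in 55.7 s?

9.69 × 10^14 photons

Total energy: E_total = P·t = 0.00929 × 55.7 = 0.5175 J.
Per-photon energy: E = 5.341 × 10^-16 J.
N = E_total / E_photon = 9.69 × 10^14.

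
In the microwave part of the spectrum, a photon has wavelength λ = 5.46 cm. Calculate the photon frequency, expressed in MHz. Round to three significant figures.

5490 MHz

In SI units: λ = 5.46 cm = 0.0546 m.
For a photon f = c/λ, so f = 5.491 × 10^9 Hz.
Converting to MHz: f = 5491 MHz ≈ 5490 MHz.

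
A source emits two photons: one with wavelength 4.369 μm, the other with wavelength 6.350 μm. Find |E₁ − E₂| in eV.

0.0885 eV

Using E = hc/λ: E₁ = 4.5467e-20 J, E₂ = 3.1283e-20 J.
|ΔE| = |4.5467e-20 − 3.1283e-20| = 1.42e-20 J = 0.0885 eV.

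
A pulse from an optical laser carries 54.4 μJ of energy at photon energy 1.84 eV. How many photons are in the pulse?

Per-photon energy: E = 2.948e-19 J (from energy = 1.84 eV).
N = E_total / E_photon = 5.44e-5 J / 2.948e-19 J = 1.85e14.

1.85e14 photons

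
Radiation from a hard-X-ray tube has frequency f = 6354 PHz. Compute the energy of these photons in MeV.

0.0263 MeV

Use h = 6.62607015e-34 J·s, 1 eV = 1.602176634e-19 J.
In SI units: f = 6354 PHz = 6.354e18 Hz.
The photon relation is E = hf, giving E = 4.210e-15 J.
Converting to MeV: E = 0.02628 MeV ≈ 0.0263 MeV.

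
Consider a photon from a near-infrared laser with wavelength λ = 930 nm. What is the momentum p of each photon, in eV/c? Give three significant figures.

1.33 eV/c

Convert to SI: λ = 930 nm = 9.3e-7 m.
For a photon p = h/λ, so p = 7.125e-28 kg·m/s.
Converting to eV/c: p = 1.333 eV/c ≈ 1.33 eV/c.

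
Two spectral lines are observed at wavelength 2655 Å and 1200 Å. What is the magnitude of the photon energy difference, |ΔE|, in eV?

Using E = hc/λ: E₁ = 7.4819 × 10^-19 J, E₂ = 1.6554 × 10^-18 J.
|ΔE| = |7.4819 × 10^-19 − 1.6554 × 10^-18| = 9.07 × 10^-19 J = 5.66 eV.

5.66 eV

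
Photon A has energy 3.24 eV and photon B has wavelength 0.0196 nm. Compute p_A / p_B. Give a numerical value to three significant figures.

5.12e-5

p_A = 1.732e-27 kg·m/s (from energy = 3.24 eV, via p = E/c).
p_B = 3.381e-23 kg·m/s (from wavelength = 0.0196 nm, via p = h/λ).
Ratio = 1.732e-27 / 3.381e-23 = 5.12e-5.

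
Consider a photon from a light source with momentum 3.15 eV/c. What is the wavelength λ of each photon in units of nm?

394 nm

In SI units: p = 3.15 eV/c = 1.6835e-27 kg·m/s.
The photon relation is λ = h/p, giving λ = 3.936e-7 m.
Converting to nm: λ = 393.6 nm ≈ 394 nm.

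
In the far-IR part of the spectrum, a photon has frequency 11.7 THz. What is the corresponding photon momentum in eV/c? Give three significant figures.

First convert: f = 11.7 THz = 1.17 × 10^13 Hz.
The photon relation is p = hf/c, giving p = 2.586 × 10^-29 kg·m/s.
Converting to eV/c: p = 0.04839 eV/c ≈ 0.0484 eV/c.

0.0484 eV/c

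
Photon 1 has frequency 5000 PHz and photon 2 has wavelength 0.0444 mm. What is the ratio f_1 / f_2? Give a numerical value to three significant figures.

7.41 × 10^5

f_1 = 5.000 × 10^18 Hz (from frequency = 5000 PHz, via f given directly).
f_2 = 6.752 × 10^12 Hz (from wavelength = 0.0444 mm, via f = c/λ).
Ratio = 5.000 × 10^18 / 6.752 × 10^12 = 7.41 × 10^5.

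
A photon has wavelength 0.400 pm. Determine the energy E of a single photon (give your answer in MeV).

First convert: λ = 0.400 pm = 4.00 × 10^-13 m.
For a photon E = hc/λ, so E = 4.966 × 10^-13 J.
Converting to MeV: E = 3.100 MeV ≈ 3.10 MeV.

3.10 MeV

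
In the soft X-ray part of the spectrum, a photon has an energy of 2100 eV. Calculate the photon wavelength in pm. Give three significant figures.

590 pm

In SI units: E = 2100 eV = 3.3646e-16 J.
For a photon λ = hc/E, so λ = 5.904e-10 m.
Converting to pm: λ = 590.4 pm ≈ 590 pm.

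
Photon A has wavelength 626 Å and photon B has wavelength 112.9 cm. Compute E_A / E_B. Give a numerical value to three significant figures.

1.80e7

E_A = 3.173e-18 J (from wavelength = 626 Å, via E = hc/λ).
E_B = 1.759e-25 J (from wavelength = 112.9 cm, via E = hc/λ).
Ratio = 3.173e-18 / 1.759e-25 = 1.80e7.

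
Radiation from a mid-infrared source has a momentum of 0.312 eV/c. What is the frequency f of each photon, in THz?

75.4 THz

Use h = 6.62607015 × 10^-34 J·s, c = 2.99792458 × 10^8 m/s, 1 eV = 1.602176634 × 10^-19 J.
In SI units: p = 0.312 eV/c = 1.6674 × 10^-28 kg·m/s.
The photon relation is f = pc/h, giving f = 7.544 × 10^13 Hz.
Converting to THz: f = 75.44 THz ≈ 75.4 THz.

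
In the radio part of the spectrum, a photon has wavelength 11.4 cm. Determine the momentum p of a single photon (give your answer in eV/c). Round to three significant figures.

(h = 6.62607015e-34 J·s, c = 2.99792458e8 m/s, 1 eV = 1.602176634e-19 J.)
First convert: λ = 11.4 cm = 0.114 m.
For a photon p = h/λ, so p = 5.812e-33 kg·m/s.
Converting to eV/c: p = 1.088e-5 eV/c ≈ 1.09e-5 eV/c.

1.09e-5 eV/c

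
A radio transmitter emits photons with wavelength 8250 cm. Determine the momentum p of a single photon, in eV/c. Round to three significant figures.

Take h = 6.62607015 × 10^-34 J·s, c = 2.99792458 × 10^8 m/s, 1 eV = 1.602176634 × 10^-19 J.
In SI units: λ = 8250 cm = 82.5 m.
Since p = h/λ for a photon, p = 8.032 × 10^-36 kg·m/s.
Converting to eV/c: p = 1.503 × 10^-8 eV/c ≈ 1.50 × 10^-8 eV/c.

1.50 × 10^-8 eV/c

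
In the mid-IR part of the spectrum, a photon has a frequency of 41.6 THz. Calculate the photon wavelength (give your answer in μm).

7.21 μm

Convert to SI: f = 41.6 THz = 4.16 × 10^13 Hz.
For a photon λ = c/f, so λ = 7.207 × 10^-6 m.
Converting to μm: λ = 7.207 μm ≈ 7.21 μm.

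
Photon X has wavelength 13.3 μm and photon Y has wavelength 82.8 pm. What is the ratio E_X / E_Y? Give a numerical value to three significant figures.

E_X = 1.494e-20 J (from wavelength = 13.3 μm, via E = hc/λ).
E_Y = 2.399e-15 J (from wavelength = 82.8 pm, via E = hc/λ).
Ratio = 1.494e-20 / 2.399e-15 = 6.23e-6.

6.23e-6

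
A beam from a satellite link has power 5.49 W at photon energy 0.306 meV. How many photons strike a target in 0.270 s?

3.02 × 10^22 photons

Total energy: E_total = P·t = 5.49 × 0.270 = 1.482 J.
Per-photon energy: E = 4.903 × 10^-23 J.
N = E_total / E_photon = 3.02 × 10^22.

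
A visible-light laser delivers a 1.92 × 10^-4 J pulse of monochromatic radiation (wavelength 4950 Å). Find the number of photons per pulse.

Per-photon energy: E = 4.013 × 10^-19 J (from wavelength = 4950 Å).
N = E_total / E_photon = 1.92 × 10^-4 J / 4.013 × 10^-19 J = 4.78 × 10^14.

4.78 × 10^14 photons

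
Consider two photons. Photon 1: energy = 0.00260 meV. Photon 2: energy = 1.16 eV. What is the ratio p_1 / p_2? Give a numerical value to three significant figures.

p_1 = 1.390 × 10^-33 kg·m/s (from energy = 0.00260 meV, via p = E/c).
p_2 = 6.199 × 10^-28 kg·m/s (from energy = 1.16 eV, via p = E/c).
Ratio = 1.390 × 10^-33 / 6.199 × 10^-28 = 2.24 × 10^-6.

2.24 × 10^-6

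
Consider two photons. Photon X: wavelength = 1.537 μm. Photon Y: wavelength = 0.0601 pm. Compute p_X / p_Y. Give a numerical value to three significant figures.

p_X = 4.311 × 10^-28 kg·m/s (from wavelength = 1.537 μm, via p = h/λ).
p_Y = 1.103 × 10^-20 kg·m/s (from wavelength = 0.0601 pm, via p = h/λ).
Ratio = 4.311 × 10^-28 / 1.103 × 10^-20 = 3.91 × 10^-8.

3.91 × 10^-8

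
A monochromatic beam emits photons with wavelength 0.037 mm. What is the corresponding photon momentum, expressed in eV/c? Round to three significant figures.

Use h = 6.62607015e-34 J·s, c = 2.99792458e8 m/s, 1 eV = 1.602176634e-19 J.
In SI units: λ = 0.037 mm = 3.7e-5 m.
Apply p = h/λ: p = 1.791e-29 kg·m/s.
Converting to eV/c: p = 0.03351 eV/c ≈ 0.0335 eV/c.

0.0335 eV/c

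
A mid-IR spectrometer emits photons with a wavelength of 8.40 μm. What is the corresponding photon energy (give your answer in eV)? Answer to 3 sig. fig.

In SI units: λ = 8.40 μm = 8.40 × 10^-6 m.
Since E = hc/λ for a photon, E = 2.365 × 10^-20 J.
Converting to eV: E = 0.1476 eV ≈ 0.148 eV.

0.148 eV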